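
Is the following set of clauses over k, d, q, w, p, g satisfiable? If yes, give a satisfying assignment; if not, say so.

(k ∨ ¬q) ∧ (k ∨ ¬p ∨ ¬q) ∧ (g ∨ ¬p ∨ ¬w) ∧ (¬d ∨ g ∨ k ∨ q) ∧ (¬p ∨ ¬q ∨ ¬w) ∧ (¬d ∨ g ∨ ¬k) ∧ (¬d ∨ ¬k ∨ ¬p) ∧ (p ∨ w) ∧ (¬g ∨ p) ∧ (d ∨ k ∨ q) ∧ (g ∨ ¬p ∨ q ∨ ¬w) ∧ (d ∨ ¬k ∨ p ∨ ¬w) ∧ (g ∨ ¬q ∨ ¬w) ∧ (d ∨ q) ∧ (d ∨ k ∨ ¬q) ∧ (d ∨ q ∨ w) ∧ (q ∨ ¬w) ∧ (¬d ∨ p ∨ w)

Set k = True.
Try d = True:
  (¬d ∨ g ∨ ¬k) forces g = True.
  (¬d ∨ ¬k ∨ ¬p) forces p = False.
  clause (¬g ∨ p) is falsified — backtrack.
So d = False.
  then (d ∨ q) forces q = True.
Try w = True:
  (¬p ∨ ¬q ∨ ¬w) forces p = False.
  clause (d ∨ ¬k ∨ p ∨ ¬w) is falsified — backtrack.
So w = False.
  then (p ∨ w) forces p = True.
Set g = True.
All clauses satisfied.

k = True, d = False, q = True, w = False, p = True, g = True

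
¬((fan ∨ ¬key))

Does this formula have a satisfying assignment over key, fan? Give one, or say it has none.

key: True; fan: False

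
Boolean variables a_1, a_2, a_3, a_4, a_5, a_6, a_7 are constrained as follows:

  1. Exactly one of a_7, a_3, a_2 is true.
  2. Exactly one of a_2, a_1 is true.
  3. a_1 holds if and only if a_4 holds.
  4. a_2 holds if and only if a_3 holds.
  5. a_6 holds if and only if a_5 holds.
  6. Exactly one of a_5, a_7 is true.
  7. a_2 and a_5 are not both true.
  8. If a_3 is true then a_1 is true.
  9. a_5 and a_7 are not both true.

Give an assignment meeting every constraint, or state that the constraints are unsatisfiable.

a_1 = True; a_2 = False; a_3 = False; a_4 = True; a_5 = False; a_6 = False; a_7 = True

  (1) {a_7, a_3, a_2}: 1 true — exactly one ✓
  (2) {a_2, a_1}: 1 true — exactly one ✓
  (3) a_1=T, a_4=T — same ✓
  (4) a_2=F, a_3=F — same ✓
  (5) a_6=F, a_5=F — same ✓
  (6) {a_5, a_7}: 1 true — exactly one ✓
  (7) a_2=F, a_5=F — not both ✓
  (8) a_3=F ⇒ a_1: vacuous ✓
  (9) a_5=F, a_7=T — not both ✓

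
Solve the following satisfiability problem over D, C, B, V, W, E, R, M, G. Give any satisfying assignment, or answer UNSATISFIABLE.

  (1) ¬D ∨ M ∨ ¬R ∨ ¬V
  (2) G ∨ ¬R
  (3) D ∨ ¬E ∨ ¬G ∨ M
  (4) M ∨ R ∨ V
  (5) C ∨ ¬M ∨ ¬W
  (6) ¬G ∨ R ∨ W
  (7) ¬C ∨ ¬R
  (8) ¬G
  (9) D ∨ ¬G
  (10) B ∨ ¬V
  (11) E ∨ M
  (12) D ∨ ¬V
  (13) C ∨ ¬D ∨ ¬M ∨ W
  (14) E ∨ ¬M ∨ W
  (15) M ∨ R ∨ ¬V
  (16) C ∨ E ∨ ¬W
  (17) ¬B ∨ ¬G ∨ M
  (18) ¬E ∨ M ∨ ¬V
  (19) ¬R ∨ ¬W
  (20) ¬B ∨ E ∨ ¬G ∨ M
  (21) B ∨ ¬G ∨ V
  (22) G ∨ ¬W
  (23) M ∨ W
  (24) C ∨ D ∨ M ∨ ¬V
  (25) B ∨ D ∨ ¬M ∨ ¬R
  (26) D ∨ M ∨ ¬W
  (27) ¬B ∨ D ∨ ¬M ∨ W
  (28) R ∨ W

Unsatisfiable — no assignment works.

Case G = True:
  Clause (¬G) is falsified — contradiction.
Case G = False:
  (G ∨ ¬R) forces R = False.
  (G ∨ ¬W) forces W = False.
  Clause (R ∨ W) is falsified — contradiction.
Both cases fail, so the formula is unsatisfiable.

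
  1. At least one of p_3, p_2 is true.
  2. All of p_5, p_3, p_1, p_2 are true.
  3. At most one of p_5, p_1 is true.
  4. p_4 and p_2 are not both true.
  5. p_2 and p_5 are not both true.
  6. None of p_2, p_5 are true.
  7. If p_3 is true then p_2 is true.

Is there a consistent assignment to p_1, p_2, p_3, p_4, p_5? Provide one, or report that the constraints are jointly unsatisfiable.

Case p_2 = True:
  Constraint (6) is violated (p_2=T) — contradiction.
Case p_2 = False:
  Constraint (2) is violated (p_2=F) — contradiction.
Both cases fail — unsatisfiable.

Unsatisfiable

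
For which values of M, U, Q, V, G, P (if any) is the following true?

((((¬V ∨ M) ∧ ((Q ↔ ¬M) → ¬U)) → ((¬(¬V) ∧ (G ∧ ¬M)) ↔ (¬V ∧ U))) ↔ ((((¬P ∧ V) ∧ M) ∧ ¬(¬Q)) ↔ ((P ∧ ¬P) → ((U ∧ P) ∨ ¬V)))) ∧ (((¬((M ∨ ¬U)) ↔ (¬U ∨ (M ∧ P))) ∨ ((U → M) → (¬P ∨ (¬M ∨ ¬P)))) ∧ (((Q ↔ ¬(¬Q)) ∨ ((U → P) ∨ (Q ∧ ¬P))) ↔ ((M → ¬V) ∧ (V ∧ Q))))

Case Q = True: the formula simplifies to ((((¬V ∨ M) ∧ (¬M → ¬U)) → ((¬(¬V) ∧ (G ∧ ¬M)) ↔ (¬V ∧ U))) ↔ (((¬P ∧ V) ∧ M) ↔ ((P ∧ ¬P) → ((U ∧ P) ∨ ¬V)))) ∧ (((¬((M ∨ ¬U)) ↔ (¬U ∨ (M ∧ P))) ∨ ((U → M) → (¬P ∨ (¬M ∨ ¬P)))) ∧ ((M → ¬V) ∧ V)).
  V = True: simplifies to (((M ∧ (¬M → ¬U)) → ¬((G ∧ ¬M))) ↔ ((¬P ∧ M) ↔ ((P ∧ ¬P) → (U ∧ P)))) ∧ (((¬((M ∨ ¬U)) ↔ (¬U ∨ (M ∧ P))) ∨ ((U → M) → (¬P ∨ (¬M ∨ ¬P)))) ∧ ¬M).
    M = True: the conjunct ¬M is False.
    M = False: simplifies to ¬(((P ∧ ¬P) → (U ∧ P))).
      P = True: this becomes ¬((False → U)) = False.
      P = False: this becomes ¬((False → False)) = False.
  V = False: the conjunct V is False.
Case Q = False: the conjunct ((Q ↔ ¬(¬Q)) ∨ ((U → P) ∨ (Q ∧ ¬P))) ↔ ((M → ¬V) ∧ (V ∧ Q)) becomes (True ∨ (U → P)) ↔ ((M → ¬V) ∧ False) = False.
Both cases fail — unsatisfiable.

Unsatisfiable — no assignment works.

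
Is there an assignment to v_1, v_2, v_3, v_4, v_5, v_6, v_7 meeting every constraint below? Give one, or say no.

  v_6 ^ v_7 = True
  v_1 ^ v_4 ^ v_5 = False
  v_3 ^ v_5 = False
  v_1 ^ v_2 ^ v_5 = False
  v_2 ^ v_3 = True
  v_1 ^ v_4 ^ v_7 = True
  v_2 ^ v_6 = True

v_1=T, v_2=F, v_3=T, v_4=F, v_5=T, v_6=T, v_7=F

v_6 ^ v_7 = T ^ F = True ✓
v_1 ^ v_4 ^ v_5 = T ^ F ^ T = False ✓
v_3 ^ v_5 = T ^ T = False ✓
v_1 ^ v_2 ^ v_5 = T ^ F ^ T = False ✓
v_2 ^ v_3 = F ^ T = True ✓
v_1 ^ v_4 ^ v_7 = T ^ F ^ F = True ✓
v_2 ^ v_6 = F ^ T = True ✓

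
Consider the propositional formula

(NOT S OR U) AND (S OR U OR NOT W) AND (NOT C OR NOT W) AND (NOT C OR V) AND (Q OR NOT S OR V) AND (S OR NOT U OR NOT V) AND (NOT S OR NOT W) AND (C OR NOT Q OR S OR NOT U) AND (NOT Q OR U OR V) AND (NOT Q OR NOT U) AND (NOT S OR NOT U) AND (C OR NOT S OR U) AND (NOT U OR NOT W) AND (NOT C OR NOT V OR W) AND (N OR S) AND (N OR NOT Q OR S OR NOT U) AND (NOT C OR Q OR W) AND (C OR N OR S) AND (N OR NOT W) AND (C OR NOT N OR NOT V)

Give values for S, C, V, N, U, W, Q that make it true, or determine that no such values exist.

S = False, C = False, V = False, N = True, U = True, W = False, Q = False

Try S = True:
  (NOT S OR U) forces U = True.
  clause (NOT S OR NOT U) is falsified — backtrack.
So S = False.
  then (N OR S) forces N = True.
Set C = False.
  then (C OR NOT N OR NOT V) forces V = False.
Set U = True.
  then (C OR NOT Q OR S OR NOT U) forces Q = False.
  then (NOT U OR NOT W) forces W = False.
All clauses satisfied.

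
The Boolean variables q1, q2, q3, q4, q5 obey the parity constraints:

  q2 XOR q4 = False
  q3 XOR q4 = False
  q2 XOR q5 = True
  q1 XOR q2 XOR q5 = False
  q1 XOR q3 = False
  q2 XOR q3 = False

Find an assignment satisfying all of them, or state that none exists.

q1 = True, q2 = True, q3 = True, q4 = True, q5 = False

q2 XOR q4 = T XOR T = False ✓
q3 XOR q4 = T XOR T = False ✓
q2 XOR q5 = T XOR F = True ✓
q1 XOR q2 XOR q5 = T XOR T XOR F = False ✓
q1 XOR q3 = T XOR T = False ✓
q2 XOR q3 = T XOR T = False ✓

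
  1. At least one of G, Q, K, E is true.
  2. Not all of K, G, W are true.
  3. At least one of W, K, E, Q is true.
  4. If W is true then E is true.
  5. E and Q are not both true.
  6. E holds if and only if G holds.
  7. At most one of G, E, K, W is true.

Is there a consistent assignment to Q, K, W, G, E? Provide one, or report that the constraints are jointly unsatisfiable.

Q = True, K = False, W = False, G = False, E = False

  (1) {G, Q, K, E}: 1 true — at least one ✓
  (2) {K, G, W}: 0/3 true — not all ✓
  (3) {W, K, E, Q}: 1 true — at least one ✓
  (4) W=F ⇒ E: vacuous ✓
  (5) E=F, Q=T — not both ✓
  (6) E=F, G=F — same ✓
  (7) {G, E, K, W}: 0 true — at most one ✓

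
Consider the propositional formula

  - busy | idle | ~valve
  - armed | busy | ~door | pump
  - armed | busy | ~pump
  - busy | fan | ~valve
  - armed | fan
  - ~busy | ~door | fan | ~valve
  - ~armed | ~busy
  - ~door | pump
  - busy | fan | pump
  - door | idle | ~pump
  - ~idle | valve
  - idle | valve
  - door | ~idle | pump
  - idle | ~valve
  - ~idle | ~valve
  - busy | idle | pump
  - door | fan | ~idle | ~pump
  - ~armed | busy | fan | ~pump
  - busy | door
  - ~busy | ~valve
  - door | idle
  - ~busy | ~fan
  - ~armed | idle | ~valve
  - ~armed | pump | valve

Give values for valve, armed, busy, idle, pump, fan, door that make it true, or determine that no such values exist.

Case valve = True:
  (idle | ~valve) forces idle = True.
  Clause (~idle | ~valve) is falsified — contradiction.
Case valve = False:
  (~idle | valve) forces idle = False.
  Clause (idle | valve) is falsified — contradiction.
Both cases fail, so the formula is unsatisfiable.

No satisfying assignment exists.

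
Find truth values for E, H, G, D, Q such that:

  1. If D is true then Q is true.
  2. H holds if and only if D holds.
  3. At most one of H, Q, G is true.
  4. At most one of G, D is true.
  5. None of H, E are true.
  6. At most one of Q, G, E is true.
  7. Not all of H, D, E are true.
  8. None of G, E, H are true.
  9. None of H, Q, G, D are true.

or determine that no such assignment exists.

E = False; H = False; G = False; D = False; Q = False

  (1) D=F ⇒ Q: vacuous ✓
  (2) H=F, D=F — same ✓
  (3) {H, Q, G}: 0 true — at most one ✓
  (4) {G, D}: 0 true — at most one ✓
  (5) {H, E}: 0 true — none ✓
  (6) {Q, G, E}: 0 true — at most one ✓
  (7) {H, D, E}: 0/3 true — not all ✓
  (8) {G, E, H}: 0 true — none ✓
  (9) {H, Q, G, D}: 0 true — none ✓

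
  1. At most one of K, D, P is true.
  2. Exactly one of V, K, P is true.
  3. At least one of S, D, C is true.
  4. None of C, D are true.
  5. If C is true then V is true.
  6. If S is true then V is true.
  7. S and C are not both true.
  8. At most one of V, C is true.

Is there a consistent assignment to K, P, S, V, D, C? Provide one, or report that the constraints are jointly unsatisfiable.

K: False; P: False; S: True; V: True; D: False; C: False

  (1) {K, D, P}: 0 true — at most one ✓
  (2) {V, K, P}: 1 true — exactly one ✓
  (3) {S, D, C}: 1 true — at least one ✓
  (4) {C, D}: 0 true — none ✓
  (5) C=F ⇒ V: vacuous ✓
  (6) S=T ⇒ V: T ✓
  (7) S=T, C=F — not both ✓
  (8) {V, C}: 1 true — at most one ✓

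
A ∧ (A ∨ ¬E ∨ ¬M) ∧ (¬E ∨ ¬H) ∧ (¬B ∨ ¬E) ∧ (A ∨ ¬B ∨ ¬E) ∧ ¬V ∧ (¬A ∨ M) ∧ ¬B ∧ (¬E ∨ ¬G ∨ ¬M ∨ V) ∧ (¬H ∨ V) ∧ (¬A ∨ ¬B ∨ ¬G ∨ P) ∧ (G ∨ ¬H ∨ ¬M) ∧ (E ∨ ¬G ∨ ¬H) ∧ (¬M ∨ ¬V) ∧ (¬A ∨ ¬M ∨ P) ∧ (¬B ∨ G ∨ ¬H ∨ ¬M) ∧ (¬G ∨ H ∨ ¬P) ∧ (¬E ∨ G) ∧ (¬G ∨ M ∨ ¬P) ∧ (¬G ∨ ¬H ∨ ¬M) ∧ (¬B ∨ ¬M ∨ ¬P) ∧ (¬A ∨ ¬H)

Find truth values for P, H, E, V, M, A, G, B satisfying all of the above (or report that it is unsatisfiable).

P: True; H: False; E: False; V: False; M: True; A: True; G: False; B: False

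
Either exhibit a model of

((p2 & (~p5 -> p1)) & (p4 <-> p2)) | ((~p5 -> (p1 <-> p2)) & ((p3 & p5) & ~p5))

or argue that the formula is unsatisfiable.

p1: False, p2: True, p3: False, p4: True, p5: True

  ((p2 & (~p5 -> p1)) & (p4 <-> p2)) | ((~p5 -> (p1 <-> p2)) & ((p3 & p5) & ~p5)) = True
    (p2 & (~p5 -> p1)) & (p4 <-> p2) = True
      p2 & (~p5 -> p1) = True
        ~p5 -> p1 = True
          ~p5 = False
      p4 <-> p2 = True
    (~p5 -> (p1 <-> p2)) & ((p3 & p5) & ~p5) = False
      ~p5 -> (p1 <-> p2) = True
        ~p5 = False
        p1 <-> p2 = False
      (p3 & p5) & ~p5 = False
        p3 & p5 = False
        ~p5 = False
The formula evaluates to True.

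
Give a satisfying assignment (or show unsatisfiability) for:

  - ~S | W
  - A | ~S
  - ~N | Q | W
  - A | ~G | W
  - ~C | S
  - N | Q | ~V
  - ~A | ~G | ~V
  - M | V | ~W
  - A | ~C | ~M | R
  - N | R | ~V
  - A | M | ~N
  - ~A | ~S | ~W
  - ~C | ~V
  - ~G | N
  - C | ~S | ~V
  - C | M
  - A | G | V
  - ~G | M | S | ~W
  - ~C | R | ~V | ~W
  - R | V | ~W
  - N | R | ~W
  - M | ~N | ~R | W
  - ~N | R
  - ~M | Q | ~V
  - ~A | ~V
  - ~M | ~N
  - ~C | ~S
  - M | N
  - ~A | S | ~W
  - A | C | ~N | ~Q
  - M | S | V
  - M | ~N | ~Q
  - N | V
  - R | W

V = True, Q = True, W = False, G = False, R = True, M = True, C = False, S = False, N = False, A = False

Try V = False:
  (N | V) forces N = True.
  (~N | R) forces R = True.
  (~M | ~N) forces M = False.
  (M | V | ~W) forces W = False.
  clause (M | ~N | ~R | W) is falsified — backtrack.
So V = True.
  then (~C | ~V) forces C = False.
  then (C | ~S | ~V) forces S = False.
  then (C | M) forces M = True.
  then (~M | Q | ~V) forces Q = True.
  then (~A | ~V) forces A = False.
  then (~M | ~N) forces N = False.
  then (N | R | ~V) forces R = True.
  then (~G | N) forces G = False.
Set W = False.
All clauses satisfied.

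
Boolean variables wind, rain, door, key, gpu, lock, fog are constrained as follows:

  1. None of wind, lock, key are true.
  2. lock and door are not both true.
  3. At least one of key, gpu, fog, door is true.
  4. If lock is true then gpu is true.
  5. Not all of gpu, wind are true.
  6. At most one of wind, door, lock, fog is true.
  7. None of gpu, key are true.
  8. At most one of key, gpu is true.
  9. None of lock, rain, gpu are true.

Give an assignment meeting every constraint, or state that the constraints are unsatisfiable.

wind: False; rain: False; door: False; key: False; gpu: False; lock: False; fog: True

  (1) {wind, lock, key}: 0 true — none ✓
  (2) lock=F, door=F — not both ✓
  (3) {key, gpu, fog, door}: 1 true — at least one ✓
  (4) lock=F ⇒ gpu: vacuous ✓
  (5) {gpu, wind}: 0/2 true — not all ✓
  (6) {wind, door, lock, fog}: 1 true — at most one ✓
  (7) {gpu, key}: 0 true — none ✓
  (8) {key, gpu}: 0 true — at most one ✓
  (9) {lock, rain, gpu}: 0 true — none ✓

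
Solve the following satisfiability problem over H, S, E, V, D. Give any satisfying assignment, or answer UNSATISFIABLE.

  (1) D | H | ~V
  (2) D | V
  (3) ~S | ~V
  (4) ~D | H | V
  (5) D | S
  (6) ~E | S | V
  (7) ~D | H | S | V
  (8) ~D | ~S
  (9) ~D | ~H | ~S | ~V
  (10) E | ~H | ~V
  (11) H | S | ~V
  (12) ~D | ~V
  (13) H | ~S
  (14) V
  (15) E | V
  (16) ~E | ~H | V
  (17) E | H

No satisfying assignment exists.

Case V = True:
  (~S | ~V) forces S = False.
  (D | S) forces D = True.
  Clause (~D | ~V) is falsified — contradiction.
Case V = False:
  Clause (V) is falsified — contradiction.
Both cases fail, so the formula is unsatisfiable.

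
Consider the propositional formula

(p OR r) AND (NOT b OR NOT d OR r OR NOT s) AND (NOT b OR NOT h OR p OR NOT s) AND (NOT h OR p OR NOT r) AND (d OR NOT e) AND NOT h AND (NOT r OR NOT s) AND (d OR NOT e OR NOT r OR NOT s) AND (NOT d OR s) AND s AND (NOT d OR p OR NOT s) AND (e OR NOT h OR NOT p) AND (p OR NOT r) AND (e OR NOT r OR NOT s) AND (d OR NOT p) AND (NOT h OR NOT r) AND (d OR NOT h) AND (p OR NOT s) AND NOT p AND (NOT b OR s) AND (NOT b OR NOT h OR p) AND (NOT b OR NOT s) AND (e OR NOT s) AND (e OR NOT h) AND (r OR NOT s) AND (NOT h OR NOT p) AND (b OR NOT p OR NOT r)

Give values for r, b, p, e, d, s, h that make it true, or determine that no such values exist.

The formula is unsatisfiable.

Case p = True:
  Clause (NOT p) is falsified — contradiction.
Case p = False:
  (p OR r) forces r = True.
  Clause (p OR NOT r) is falsified — contradiction.
Both cases fail, so the formula is unsatisfiable.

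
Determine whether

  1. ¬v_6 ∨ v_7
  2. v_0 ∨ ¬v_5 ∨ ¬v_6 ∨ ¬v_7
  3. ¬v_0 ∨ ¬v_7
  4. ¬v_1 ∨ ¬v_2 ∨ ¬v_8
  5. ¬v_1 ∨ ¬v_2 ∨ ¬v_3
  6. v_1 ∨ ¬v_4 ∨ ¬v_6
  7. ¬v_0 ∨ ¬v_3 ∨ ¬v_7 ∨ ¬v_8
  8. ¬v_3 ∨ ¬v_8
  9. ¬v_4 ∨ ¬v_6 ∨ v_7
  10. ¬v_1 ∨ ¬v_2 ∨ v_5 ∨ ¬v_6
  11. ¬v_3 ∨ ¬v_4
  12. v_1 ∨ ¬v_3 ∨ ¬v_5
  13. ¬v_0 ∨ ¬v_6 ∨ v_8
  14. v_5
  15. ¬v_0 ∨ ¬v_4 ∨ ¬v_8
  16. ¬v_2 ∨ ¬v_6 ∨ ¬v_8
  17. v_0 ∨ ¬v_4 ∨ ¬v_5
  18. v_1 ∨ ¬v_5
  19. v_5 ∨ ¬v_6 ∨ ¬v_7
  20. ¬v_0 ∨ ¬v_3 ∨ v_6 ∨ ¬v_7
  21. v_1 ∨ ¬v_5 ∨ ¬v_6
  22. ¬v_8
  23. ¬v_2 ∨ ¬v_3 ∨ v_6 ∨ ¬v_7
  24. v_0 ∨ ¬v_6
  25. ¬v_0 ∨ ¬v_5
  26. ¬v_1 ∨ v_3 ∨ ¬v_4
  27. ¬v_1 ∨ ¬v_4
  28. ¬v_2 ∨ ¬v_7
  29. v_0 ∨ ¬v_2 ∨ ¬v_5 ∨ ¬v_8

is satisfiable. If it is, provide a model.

Unit clause (v_5) forces v_5 = True.
In (v_1 ∨ ¬v_5) only v_1 is left, so v_1 = True.
Unit clause (¬v_8) forces v_8 = False.
In (¬v_0 ∨ ¬v_5) only ¬v_0 is left, so v_0 = False.
In (¬v_1 ∨ ¬v_4) only ¬v_4 is left, so v_4 = False.
In (v_0 ∨ ¬v_6) only ¬v_6 is left, so v_6 = False.
Set v_2 = False.
Set v_3 = True.
Set v_7 = True.
All clauses satisfied.

v_0=F; v_1=T; v_2=F; v_3=T; v_4=F; v_5=T; v_6=F; v_7=T; v_8=F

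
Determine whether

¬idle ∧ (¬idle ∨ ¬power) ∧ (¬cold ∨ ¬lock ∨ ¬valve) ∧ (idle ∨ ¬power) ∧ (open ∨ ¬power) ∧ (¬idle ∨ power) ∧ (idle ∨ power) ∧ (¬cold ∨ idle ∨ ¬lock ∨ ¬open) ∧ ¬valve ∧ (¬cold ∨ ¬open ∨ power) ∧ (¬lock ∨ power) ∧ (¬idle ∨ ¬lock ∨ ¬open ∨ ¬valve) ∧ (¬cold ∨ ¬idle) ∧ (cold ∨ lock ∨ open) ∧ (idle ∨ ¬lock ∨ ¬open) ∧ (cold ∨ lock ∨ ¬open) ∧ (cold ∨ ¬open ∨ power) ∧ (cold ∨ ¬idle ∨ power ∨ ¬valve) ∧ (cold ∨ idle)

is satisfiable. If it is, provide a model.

No satisfying assignment exists.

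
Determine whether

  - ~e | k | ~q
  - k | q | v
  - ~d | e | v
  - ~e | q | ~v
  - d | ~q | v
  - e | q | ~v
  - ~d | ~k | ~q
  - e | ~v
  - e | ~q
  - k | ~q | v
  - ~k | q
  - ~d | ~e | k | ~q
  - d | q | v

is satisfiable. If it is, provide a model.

k=T, q=T, e=T, v=T, d=F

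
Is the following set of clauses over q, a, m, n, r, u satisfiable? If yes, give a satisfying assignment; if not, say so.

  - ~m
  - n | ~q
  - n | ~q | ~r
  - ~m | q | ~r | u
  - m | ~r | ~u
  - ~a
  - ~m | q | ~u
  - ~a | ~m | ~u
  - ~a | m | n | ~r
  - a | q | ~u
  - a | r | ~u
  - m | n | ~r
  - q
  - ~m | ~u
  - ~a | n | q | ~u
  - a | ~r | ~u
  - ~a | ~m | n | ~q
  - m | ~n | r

q: True, a: False, m: False, n: True, r: True, u: False

Unit clause (~m) forces m = False.
Unit clause (~a) forces a = False.
Unit clause (q) forces q = True.
In (n | ~q) only n is left, so n = True.
In (m | ~n | r) only r is left, so r = True.
In (m | ~r | ~u) only ~u is left, so u = False.
All clauses satisfied.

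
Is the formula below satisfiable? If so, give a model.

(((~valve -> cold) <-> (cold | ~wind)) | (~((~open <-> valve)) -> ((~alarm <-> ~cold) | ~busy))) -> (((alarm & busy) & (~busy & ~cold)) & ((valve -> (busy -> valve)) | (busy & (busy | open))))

valve: True; wind: True; busy: True; cold: False; alarm: True; open: True

  (((~valve -> cold) <-> (cold | ~wind)) | (~((~open <-> valve)) -> ((~alarm <-> ~cold) | ~busy))) -> (((alarm & busy) & (~busy & ~cold)) & ((valve -> (busy -> valve)) | (busy & (busy | open)))) = True
    ((~valve -> cold) <-> (cold | ~wind)) | (~((~open <-> valve)) -> ((~alarm <-> ~cold) | ~busy)) = False
      (~valve -> cold) <-> (cold | ~wind) = False
        ~valve -> cold = True
          ~valve = False
        cold | ~wind = False
          ~wind = False
      ~((~open <-> valve)) -> ((~alarm <-> ~cold) | ~busy) = False
        ~((~open <-> valve)) = True
          ~open <-> valve = False
            ~open = False
        (~alarm <-> ~cold) | ~busy = False
          ~alarm <-> ~cold = False
            ~alarm = False
            ~cold = True
          ~busy = False
    ((alarm & busy) & (~busy & ~cold)) & ((valve -> (busy -> valve)) | (busy & (busy | open))) = False
      (alarm & busy) & (~busy & ~cold) = False
        alarm & busy = True
        ~busy & ~cold = False
          ~busy = False
          ~cold = True
      (valve -> (busy -> valve)) | (busy & (busy | open)) = True
        valve -> (busy -> valve) = True
          busy -> valve = True
        busy & (busy | open) = True
          busy | open = True
The formula evaluates to True.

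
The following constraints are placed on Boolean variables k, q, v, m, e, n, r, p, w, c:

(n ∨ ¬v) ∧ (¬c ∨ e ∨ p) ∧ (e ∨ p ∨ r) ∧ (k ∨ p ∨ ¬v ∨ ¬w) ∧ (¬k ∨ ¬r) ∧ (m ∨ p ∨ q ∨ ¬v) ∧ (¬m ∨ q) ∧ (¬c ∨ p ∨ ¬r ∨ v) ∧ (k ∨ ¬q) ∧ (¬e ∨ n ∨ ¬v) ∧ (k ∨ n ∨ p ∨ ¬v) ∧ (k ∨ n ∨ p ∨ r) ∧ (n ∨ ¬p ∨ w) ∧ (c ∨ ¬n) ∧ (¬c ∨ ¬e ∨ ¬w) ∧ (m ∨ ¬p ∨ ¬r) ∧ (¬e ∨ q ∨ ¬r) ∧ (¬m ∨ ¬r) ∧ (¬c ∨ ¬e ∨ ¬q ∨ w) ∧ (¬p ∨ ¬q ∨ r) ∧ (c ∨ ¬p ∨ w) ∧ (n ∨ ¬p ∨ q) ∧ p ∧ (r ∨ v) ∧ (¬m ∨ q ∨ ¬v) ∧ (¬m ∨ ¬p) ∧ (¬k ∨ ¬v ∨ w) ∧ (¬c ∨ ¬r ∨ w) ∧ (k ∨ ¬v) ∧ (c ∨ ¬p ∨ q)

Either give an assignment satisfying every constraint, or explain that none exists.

Unit clause (p) forces p = True.
In (¬m ∨ ¬p) only ¬m is left, so m = False.
In (m ∨ ¬p ∨ ¬r) only ¬r is left, so r = False.
In (¬p ∨ ¬q ∨ r) only ¬q is left, so q = False.
In (n ∨ ¬p ∨ q) only n is left, so n = True.
In (r ∨ v) only v is left, so v = True.
In (k ∨ ¬v) only k is left, so k = True.
In (c ∨ ¬p ∨ q) only c is left, so c = True.
In (¬k ∨ ¬v ∨ w) only w is left, so w = True.
In (¬c ∨ ¬e ∨ ¬w) only ¬e is left, so e = False.
All clauses satisfied.

k = True; q = False; v = True; m = False; e = False; n = True; r = False; p = True; w = True; c = True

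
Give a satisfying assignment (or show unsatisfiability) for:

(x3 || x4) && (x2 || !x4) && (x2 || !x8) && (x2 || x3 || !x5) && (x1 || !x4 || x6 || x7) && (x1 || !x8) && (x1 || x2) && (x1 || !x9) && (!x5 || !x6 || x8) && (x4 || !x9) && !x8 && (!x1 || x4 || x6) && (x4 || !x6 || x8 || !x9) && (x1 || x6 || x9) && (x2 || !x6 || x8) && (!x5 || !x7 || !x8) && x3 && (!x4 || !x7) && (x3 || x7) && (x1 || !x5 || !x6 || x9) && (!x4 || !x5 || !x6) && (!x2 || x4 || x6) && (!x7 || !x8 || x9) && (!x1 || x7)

Unit clause (!x8) forces x8 = False.
Unit clause (x3) forces x3 = True.
Set x1 = False.
  then (x1 || x2) forces x2 = True.
  then (x1 || !x9) forces x9 = False.
  then (x1 || x6 || x9) forces x6 = True.
  then (x1 || !x5 || !x6 || x9) forces x5 = False.
Set x4 = True.
  then (!x4 || !x7) forces x7 = False.
All clauses satisfied.

x1: False; x2: True; x3: True; x4: True; x5: False; x6: True; x7: False; x8: False; x9: False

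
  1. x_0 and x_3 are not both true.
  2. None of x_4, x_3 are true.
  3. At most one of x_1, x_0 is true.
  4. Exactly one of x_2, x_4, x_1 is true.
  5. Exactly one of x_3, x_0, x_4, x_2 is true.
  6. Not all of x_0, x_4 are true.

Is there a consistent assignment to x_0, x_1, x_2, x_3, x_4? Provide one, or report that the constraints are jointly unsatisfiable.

x_0 = False, x_1 = False, x_2 = True, x_3 = False, x_4 = False

  (1) x_0=F, x_3=F — not both ✓
  (2) {x_4, x_3}: 0 true — none ✓
  (3) {x_1, x_0}: 0 true — at most one ✓
  (4) {x_2, x_4, x_1}: 1 true — exactly one ✓
  (5) {x_3, x_0, x_4, x_2}: 1 true — exactly one ✓
  (6) {x_0, x_4}: 0/2 true — not all ✓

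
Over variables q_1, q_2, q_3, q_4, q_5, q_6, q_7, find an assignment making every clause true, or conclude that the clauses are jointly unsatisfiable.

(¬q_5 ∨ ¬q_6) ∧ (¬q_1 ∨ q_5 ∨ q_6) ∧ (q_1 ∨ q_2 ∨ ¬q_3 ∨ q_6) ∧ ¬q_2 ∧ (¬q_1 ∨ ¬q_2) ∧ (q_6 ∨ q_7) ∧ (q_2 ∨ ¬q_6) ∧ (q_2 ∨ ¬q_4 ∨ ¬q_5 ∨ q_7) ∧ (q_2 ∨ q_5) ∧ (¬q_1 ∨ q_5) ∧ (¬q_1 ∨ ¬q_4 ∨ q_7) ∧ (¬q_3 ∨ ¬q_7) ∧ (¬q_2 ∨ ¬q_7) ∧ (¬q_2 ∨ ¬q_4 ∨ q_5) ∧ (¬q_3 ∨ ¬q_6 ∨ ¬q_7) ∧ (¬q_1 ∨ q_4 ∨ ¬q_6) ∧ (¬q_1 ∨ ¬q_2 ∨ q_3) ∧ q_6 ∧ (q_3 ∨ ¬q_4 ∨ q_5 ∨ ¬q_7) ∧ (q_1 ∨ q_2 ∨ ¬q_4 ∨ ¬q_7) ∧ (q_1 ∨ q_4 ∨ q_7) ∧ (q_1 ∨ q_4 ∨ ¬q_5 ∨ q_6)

UNSATISFIABLE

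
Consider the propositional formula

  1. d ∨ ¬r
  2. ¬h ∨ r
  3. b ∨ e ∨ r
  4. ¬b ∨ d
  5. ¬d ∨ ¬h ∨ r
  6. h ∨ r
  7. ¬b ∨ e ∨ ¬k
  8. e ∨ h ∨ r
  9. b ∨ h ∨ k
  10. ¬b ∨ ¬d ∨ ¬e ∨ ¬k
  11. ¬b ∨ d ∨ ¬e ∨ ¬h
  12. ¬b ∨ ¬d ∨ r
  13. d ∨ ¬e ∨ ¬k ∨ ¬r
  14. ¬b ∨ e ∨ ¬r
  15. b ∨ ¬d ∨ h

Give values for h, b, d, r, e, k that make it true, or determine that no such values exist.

h: True, b: False, d: True, r: True, e: True, k: True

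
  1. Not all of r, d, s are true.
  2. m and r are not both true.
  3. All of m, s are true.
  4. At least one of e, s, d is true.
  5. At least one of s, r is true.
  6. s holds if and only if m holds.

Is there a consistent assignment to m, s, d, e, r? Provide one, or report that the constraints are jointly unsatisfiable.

m = True, s = True, d = False, e = True, r = False

  (1) {r, d, s}: 1/3 true — not all ✓
  (2) m=T, r=F — not both ✓
  (3) {m, s}: all 2 true ✓
  (4) {e, s, d}: 2 true — at least one ✓
  (5) {s, r}: 1 true — at least one ✓
  (6) s=T, m=T — same ✓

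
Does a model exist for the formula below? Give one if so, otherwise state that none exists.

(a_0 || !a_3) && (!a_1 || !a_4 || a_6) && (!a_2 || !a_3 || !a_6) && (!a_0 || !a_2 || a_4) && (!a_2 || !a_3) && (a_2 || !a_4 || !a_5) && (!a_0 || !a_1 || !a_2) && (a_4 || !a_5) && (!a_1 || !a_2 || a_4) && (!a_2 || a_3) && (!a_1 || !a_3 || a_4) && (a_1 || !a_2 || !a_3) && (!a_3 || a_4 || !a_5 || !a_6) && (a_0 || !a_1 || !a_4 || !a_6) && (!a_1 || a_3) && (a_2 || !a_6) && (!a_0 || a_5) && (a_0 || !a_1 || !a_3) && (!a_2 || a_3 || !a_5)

a_0 = False, a_1 = False, a_2 = False, a_3 = False, a_4 = False, a_5 = False, a_6 = False

Try a_0 = True:
  (!a_0 || a_5) forces a_5 = True.
  (a_4 || !a_5) forces a_4 = True.
  (a_2 || !a_4 || !a_5) forces a_2 = True.
  (!a_2 || !a_3) forces a_3 = False.
  clause (!a_2 || a_3) is falsified — backtrack.
So a_0 = False.
  then (a_0 || !a_3) forces a_3 = False.
  then (!a_2 || a_3) forces a_2 = False.
  then (!a_1 || a_3) forces a_1 = False.
  then (a_2 || !a_6) forces a_6 = False.
Set a_4 = False.
  then (a_4 || !a_5) forces a_5 = False.
All clauses satisfied.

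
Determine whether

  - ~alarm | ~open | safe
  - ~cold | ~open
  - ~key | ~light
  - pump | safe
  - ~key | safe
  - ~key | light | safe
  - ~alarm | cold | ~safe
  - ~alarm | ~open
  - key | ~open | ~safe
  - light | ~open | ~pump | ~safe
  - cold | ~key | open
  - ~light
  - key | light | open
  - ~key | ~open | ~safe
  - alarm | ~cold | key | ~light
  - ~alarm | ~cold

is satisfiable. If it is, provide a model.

open: False, cold: True, safe: True, pump: True, alarm: False, light: False, key: True

Unit clause (~light) forces light = False.
Set open = False.
  then (key | light | open) forces key = True.
  then (~key | safe) forces safe = True.
  then (cold | ~key | open) forces cold = True.
  then (~alarm | ~cold) forces alarm = False.
Set pump = True.
All clauses satisfied.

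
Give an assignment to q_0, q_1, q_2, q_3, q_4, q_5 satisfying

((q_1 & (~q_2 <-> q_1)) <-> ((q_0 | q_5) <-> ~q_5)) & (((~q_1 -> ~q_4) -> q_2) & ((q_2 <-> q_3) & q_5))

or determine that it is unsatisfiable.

q_0=F; q_1=F; q_2=T; q_3=T; q_4=T; q_5=T

  (q_1 & (~q_2 <-> q_1)) <-> ((q_0 | q_5) <-> ~q_5) = True
    q_1 & (~q_2 <-> q_1) = False
      ~q_2 <-> q_1 = True
        ~q_2 = False
    (q_0 | q_5) <-> ~q_5 = False
      q_0 | q_5 = True
      ~q_5 = False
  ((~q_1 -> ~q_4) -> q_2) & ((q_2 <-> q_3) & q_5) = True
    (~q_1 -> ~q_4) -> q_2 = True
      ~q_1 -> ~q_4 = False
        ~q_1 = True
        ~q_4 = False
    (q_2 <-> q_3) & q_5 = True
      q_2 <-> q_3 = True
Both conjuncts True, so the formula holds.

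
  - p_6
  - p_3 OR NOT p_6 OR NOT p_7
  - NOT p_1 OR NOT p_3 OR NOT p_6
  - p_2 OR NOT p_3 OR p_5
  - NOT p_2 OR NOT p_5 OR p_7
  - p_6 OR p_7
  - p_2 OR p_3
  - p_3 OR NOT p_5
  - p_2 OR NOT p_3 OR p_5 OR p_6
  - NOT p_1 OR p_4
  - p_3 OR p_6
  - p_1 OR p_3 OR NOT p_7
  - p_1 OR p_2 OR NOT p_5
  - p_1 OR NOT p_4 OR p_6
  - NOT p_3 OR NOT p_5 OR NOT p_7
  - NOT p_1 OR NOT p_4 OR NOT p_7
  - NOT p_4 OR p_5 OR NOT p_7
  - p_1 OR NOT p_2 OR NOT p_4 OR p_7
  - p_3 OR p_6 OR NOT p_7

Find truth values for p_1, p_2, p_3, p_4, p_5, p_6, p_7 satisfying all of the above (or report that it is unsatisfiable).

p_1 = False; p_2 = True; p_3 = False; p_4 = False; p_5 = False; p_6 = True; p_7 = False

Unit clause (p_6) forces p_6 = True.
Set p_1 = False.
Try p_2 = False:
  (p_2 OR p_3) forces p_3 = True.
  (p_2 OR NOT p_3 OR p_5) forces p_5 = True.
  clause (p_1 OR p_2 OR NOT p_5) is falsified — backtrack.
So p_2 = True.
Set p_3 = False.
  then (p_3 OR NOT p_6 OR NOT p_7) forces p_7 = False.
  then (NOT p_2 OR NOT p_5 OR p_7) forces p_5 = False.
  then (p_1 OR NOT p_2 OR NOT p_4 OR p_7) forces p_4 = False.
All clauses satisfied.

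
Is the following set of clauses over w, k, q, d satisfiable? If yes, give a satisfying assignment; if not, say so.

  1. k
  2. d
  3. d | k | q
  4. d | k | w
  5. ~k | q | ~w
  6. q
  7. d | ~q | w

w: True; k: True; q: True; d: True

Unit clause (k) forces k = True.
Unit clause (d) forces d = True.
Unit clause (q) forces q = True.
Set w = True.
Check each clause:
  (k): k holds.
  (d): d holds.
  (d | k | q): d holds.
  (d | k | w): d holds.
  (~k | q | ~w): q holds.
  (q): q holds.
  (d | ~q | w): d holds.
All clauses satisfied.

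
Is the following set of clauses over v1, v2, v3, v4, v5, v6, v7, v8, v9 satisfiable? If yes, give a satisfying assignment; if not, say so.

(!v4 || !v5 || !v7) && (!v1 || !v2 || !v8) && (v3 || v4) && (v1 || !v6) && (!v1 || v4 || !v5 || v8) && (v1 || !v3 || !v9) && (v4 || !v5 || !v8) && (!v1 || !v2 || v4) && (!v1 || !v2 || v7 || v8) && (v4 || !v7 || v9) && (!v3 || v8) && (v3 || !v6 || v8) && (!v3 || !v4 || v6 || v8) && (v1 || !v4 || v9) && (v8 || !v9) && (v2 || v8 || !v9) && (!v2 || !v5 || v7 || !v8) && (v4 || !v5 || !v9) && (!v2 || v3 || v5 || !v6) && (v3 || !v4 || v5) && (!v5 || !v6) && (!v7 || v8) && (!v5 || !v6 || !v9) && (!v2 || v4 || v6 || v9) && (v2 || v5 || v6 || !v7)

v1=F, v2=F, v3=F, v4=T, v5=T, v6=F, v7=F, v8=T, v9=T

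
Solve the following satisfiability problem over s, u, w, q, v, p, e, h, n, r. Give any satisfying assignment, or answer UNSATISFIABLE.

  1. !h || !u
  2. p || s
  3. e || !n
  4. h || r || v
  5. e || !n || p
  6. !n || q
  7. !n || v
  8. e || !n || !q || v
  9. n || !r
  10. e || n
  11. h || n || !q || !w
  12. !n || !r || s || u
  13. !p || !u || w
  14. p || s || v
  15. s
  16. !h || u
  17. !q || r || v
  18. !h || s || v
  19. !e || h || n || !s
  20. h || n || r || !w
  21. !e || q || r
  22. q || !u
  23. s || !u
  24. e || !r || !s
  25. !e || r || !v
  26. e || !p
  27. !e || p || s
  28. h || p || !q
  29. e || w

s=T, u=F, w=F, q=T, v=T, p=T, e=T, h=F, n=T, r=T

Unit clause (s) forces s = True.
Set u = False.
  then (!h || u) forces h = False.
Set w = False.
  then (e || w) forces e = True.
  then (!e || h || n || !s) forces n = True.
  then (!n || q) forces q = True.
  then (!n || v) forces v = True.
  then (!e || r || !v) forces r = True.
  then (h || p || !q) forces p = True.
All clauses satisfied.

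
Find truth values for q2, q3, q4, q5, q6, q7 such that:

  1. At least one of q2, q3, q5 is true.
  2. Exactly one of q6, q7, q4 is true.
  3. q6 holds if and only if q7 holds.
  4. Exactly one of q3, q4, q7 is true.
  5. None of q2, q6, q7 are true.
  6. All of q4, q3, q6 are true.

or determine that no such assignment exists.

Unsatisfiable

Case q6 = True:
  Constraint (5) is violated (q6=T) — contradiction.
Case q6 = False:
  Constraint (6) is violated (q6=F) — contradiction.
Both cases fail — unsatisfiable.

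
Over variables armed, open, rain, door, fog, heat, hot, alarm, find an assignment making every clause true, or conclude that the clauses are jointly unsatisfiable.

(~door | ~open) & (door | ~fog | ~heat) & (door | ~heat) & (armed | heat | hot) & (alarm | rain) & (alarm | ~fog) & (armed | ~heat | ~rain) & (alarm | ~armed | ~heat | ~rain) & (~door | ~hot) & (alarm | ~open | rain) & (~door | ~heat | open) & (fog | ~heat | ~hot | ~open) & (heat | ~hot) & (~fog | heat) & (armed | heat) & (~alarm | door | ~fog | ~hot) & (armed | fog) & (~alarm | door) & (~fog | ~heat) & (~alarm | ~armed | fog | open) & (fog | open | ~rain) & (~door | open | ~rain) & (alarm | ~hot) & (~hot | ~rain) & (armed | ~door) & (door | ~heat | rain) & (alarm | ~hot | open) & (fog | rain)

armed = True; open = True; rain = True; door = False; fog = False; heat = False; hot = False; alarm = False

Try armed = False:
  (armed | heat) forces heat = True.
  (door | ~heat) forces door = True.
  clause (armed | ~door) is falsified — backtrack.
So armed = True.
Set open = True.
  then (~door | ~open) forces door = False.
  then (door | ~heat) forces heat = False.
  then (heat | ~hot) forces hot = False.
  then (~fog | heat) forces fog = False.
  then (~alarm | door) forces alarm = False.
  then (fog | rain) forces rain = True.
All clauses satisfied.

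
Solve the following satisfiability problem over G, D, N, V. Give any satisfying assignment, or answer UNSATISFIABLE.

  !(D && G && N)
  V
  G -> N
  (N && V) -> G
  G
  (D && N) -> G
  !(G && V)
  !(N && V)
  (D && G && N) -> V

Case G = True:
  (V) forces V = True.
  Clause (!G || !V) is falsified — contradiction.
Case G = False:
  Clause (G) is falsified — contradiction.
Both cases fail, so the formula is unsatisfiable.

Unsatisfiable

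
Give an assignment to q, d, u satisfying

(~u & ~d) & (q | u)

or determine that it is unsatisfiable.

q: True, d: False, u: False

  ~u & ~d = True
    ~u = True
    ~d = True
  q | u = True
Both conjuncts True, so the formula holds.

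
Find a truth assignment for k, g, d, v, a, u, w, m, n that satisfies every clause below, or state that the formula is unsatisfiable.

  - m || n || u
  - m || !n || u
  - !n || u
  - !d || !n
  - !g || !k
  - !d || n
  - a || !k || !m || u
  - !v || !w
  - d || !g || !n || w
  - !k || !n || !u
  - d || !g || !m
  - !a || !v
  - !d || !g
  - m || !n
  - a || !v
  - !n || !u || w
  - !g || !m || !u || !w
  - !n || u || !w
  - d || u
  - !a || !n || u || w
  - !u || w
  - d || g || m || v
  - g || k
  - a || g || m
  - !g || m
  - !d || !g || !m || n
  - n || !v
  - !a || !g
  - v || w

Try k = False:
  (g || k) forces g = True.
  (!d || !g) forces d = False.
  (d || !g || !m) forces m = False.
  clause (!g || m) is falsified — backtrack.
So k = True.
  then (!g || !k) forces g = False.
Try d = True:
  (!d || !n) forces n = False.
  clause (!d || n) is falsified — backtrack.
So d = False.
  then (d || u) forces u = True.
  then (!u || w) forces w = True.
  then (!v || !w) forces v = False.
  then (!k || !n || !u) forces n = False.
  then (d || g || m || v) forces m = True.
Set a = False.
All clauses satisfied.

k: True, g: False, d: False, v: False, a: False, u: True, w: True, m: True, n: False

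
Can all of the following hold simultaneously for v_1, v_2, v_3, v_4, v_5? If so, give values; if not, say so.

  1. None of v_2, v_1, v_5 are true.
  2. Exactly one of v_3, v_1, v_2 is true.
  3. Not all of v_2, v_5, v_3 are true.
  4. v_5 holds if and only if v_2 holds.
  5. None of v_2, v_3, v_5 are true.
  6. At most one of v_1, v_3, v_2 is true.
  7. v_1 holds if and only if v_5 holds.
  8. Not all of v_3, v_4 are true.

The formula is unsatisfiable.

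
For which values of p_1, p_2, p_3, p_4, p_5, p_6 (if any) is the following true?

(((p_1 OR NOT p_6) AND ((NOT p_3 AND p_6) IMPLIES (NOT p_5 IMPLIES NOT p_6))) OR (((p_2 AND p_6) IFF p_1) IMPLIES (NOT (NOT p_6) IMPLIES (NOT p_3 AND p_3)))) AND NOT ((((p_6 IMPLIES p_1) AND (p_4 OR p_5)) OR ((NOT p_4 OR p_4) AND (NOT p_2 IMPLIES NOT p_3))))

p_1 = True, p_2 = False, p_3 = True, p_4 = False, p_5 = False, p_6 = True

  ((p_1 OR NOT p_6) AND ((NOT p_3 AND p_6) IMPLIES (NOT p_5 IMPLIES NOT p_6))) OR (((p_2 AND p_6) IFF p_1) IMPLIES (NOT (NOT p_6) IMPLIES (NOT p_3 AND p_3))) = True
    (p_1 OR NOT p_6) AND ((NOT p_3 AND p_6) IMPLIES (NOT p_5 IMPLIES NOT p_6)) = True
      p_1 OR NOT p_6 = True
        NOT p_6 = False
      (NOT p_3 AND p_6) IMPLIES (NOT p_5 IMPLIES NOT p_6) = True
        NOT p_3 AND p_6 = False
          NOT p_3 = False
        NOT p_5 IMPLIES NOT p_6 = False
          NOT p_5 = True
          NOT p_6 = False
    ((p_2 AND p_6) IFF p_1) IMPLIES (NOT (NOT p_6) IMPLIES (NOT p_3 AND p_3)) = True
      (p_2 AND p_6) IFF p_1 = False
        p_2 AND p_6 = False
      NOT (NOT p_6) IMPLIES (NOT p_3 AND p_3) = False
        NOT (NOT p_6) = True
          NOT p_6 = False
        NOT p_3 AND p_3 = False
          NOT p_3 = False
  NOT ((((p_6 IMPLIES p_1) AND (p_4 OR p_5)) OR ((NOT p_4 OR p_4) AND (NOT p_2 IMPLIES NOT p_3)))) = True
    ((p_6 IMPLIES p_1) AND (p_4 OR p_5)) OR ((NOT p_4 OR p_4) AND (NOT p_2 IMPLIES NOT p_3)) = False
      (p_6 IMPLIES p_1) AND (p_4 OR p_5) = False
        p_6 IMPLIES p_1 = True
        p_4 OR p_5 = False
      (NOT p_4 OR p_4) AND (NOT p_2 IMPLIES NOT p_3) = False
        NOT p_4 OR p_4 = True
          NOT p_4 = True
        NOT p_2 IMPLIES NOT p_3 = False
          NOT p_2 = True
          NOT p_3 = False
Both conjuncts True, so the formula holds.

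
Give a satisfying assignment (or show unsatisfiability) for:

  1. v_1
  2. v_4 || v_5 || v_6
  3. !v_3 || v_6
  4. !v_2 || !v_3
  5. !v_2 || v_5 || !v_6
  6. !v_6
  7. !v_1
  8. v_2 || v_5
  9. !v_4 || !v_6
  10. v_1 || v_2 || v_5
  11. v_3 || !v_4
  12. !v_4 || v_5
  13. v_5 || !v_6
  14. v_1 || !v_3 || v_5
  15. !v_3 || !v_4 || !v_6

Case v_1 = True:
  Clause (!v_1) is falsified — contradiction.
Case v_1 = False:
  Clause (v_1) is falsified — contradiction.
Both cases fail, so the formula is unsatisfiable.

Unsatisfiable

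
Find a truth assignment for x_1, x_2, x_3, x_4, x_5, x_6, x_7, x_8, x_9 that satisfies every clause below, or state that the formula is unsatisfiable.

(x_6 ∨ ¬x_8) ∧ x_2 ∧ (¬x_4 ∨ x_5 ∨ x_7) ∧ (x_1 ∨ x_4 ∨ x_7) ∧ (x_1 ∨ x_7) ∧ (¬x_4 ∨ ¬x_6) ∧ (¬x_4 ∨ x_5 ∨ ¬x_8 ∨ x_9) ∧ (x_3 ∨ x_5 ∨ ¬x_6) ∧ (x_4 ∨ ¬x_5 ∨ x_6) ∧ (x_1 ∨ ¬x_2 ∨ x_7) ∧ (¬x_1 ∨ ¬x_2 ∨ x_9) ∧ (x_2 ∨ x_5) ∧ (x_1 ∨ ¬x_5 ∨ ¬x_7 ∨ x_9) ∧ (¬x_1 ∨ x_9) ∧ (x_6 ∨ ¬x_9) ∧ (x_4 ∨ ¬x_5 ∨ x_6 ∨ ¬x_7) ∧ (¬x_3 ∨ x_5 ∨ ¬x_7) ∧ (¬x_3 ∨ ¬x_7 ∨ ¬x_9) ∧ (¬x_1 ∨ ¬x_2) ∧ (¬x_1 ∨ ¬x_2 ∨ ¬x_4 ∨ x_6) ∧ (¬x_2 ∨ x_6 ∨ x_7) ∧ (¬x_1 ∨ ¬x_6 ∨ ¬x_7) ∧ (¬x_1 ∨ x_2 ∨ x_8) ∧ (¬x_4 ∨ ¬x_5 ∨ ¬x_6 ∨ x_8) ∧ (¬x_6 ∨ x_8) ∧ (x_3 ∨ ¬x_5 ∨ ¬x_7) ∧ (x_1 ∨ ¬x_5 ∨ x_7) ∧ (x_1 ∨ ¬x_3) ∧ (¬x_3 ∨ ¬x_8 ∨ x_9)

Unit clause (x_2) forces x_2 = True.
In (¬x_1 ∨ ¬x_2) only ¬x_1 is left, so x_1 = False.
In (x_1 ∨ ¬x_3) only ¬x_3 is left, so x_3 = False.
In (x_1 ∨ x_7) only x_7 is left, so x_7 = True.
In (x_3 ∨ ¬x_5 ∨ ¬x_7) only ¬x_5 is left, so x_5 = False.
In (x_3 ∨ x_5 ∨ ¬x_6) only ¬x_6 is left, so x_6 = False.
In (x_6 ∨ ¬x_9) only ¬x_9 is left, so x_9 = False.
In (x_6 ∨ ¬x_8) only ¬x_8 is left, so x_8 = False.
Set x_4 = False.
All clauses satisfied.

x_1 = False, x_2 = True, x_3 = False, x_4 = False, x_5 = False, x_6 = False, x_7 = True, x_8 = False, x_9 = False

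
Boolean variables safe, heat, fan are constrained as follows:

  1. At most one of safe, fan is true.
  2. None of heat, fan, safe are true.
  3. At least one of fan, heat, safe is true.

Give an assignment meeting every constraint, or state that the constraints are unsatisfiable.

UNSATISFIABLE

Case safe = True:
  Constraint (2) is violated (safe=T) — contradiction.
Case safe = False:
  (2) forces heat = False.
  (2) forces fan = False.
  Constraint (3) is violated (fan=F, heat=F, safe=F) — contradiction.
Both cases fail — unsatisfiable.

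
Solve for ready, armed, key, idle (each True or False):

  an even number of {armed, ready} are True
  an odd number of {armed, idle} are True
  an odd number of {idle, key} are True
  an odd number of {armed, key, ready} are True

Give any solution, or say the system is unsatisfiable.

ready = True; armed = True; key = True; idle = False

{armed, ready}: 2 true → even ✓
{armed, idle}: 1 true → odd ✓
{idle, key}: 1 true → odd ✓
{armed, key, ready}: 3 true → odd ✓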